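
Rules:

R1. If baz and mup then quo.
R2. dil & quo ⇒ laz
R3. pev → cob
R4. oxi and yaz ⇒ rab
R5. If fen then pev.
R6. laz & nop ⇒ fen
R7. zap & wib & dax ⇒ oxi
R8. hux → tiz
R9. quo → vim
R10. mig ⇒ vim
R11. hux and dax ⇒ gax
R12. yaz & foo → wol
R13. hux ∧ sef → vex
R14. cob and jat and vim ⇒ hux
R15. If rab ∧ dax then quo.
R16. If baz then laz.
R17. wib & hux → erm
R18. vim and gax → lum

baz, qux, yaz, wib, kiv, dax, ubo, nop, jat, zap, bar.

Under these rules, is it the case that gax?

oxi  (by R7: zap, wib, dax)
laz  (by R16: baz)
rab  (by R4: oxi, yaz)
fen  (by R6: laz, nop)
quo  (by R15: rab, dax)
pev  (by R5: fen)
vim  (by R9: quo)
cob  (by R3: pev)
hux  (by R14: cob, jat, vim)
gax  (by R11: hux, dax)

Yes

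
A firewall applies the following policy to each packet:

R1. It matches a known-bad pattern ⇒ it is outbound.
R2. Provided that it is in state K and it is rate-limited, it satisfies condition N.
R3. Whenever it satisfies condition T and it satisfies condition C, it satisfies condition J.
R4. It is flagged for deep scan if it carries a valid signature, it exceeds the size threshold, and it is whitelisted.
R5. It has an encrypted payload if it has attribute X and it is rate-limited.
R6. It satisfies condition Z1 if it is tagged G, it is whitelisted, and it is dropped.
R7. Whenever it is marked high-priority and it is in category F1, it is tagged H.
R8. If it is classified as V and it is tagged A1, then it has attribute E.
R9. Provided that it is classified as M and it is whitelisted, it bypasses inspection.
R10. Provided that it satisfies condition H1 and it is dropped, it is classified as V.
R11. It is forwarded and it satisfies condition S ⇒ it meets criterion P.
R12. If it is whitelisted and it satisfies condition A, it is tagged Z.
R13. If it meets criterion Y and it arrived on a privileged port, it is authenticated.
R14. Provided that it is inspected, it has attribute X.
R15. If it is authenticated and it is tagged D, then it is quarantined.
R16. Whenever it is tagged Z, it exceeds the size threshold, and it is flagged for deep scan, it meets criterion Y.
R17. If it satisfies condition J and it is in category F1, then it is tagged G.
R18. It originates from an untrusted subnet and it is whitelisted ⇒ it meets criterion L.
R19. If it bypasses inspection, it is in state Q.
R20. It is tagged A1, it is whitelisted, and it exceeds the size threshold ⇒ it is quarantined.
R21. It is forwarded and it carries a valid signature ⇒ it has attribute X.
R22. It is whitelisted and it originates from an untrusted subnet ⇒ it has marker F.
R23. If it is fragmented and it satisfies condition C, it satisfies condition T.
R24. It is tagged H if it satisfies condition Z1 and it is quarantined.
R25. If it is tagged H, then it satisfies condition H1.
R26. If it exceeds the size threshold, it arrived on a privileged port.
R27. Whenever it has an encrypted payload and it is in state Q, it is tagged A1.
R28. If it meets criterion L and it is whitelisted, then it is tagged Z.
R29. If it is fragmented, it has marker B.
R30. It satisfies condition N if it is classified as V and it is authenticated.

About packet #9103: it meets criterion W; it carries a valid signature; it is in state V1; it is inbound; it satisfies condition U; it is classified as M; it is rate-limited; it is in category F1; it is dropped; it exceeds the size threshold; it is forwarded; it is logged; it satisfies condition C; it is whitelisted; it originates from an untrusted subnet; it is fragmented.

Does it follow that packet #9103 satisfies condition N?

Yes

By R4 (it carries a valid signature, it exceeds the size threshold, it is whitelisted): it is flagged for deep scan.
By R9 (it is classified as M, it is whitelisted): it bypasses inspection.
By R18 (it originates from an untrusted subnet, it is whitelisted): it meets criterion L.
By R19 (it bypasses inspection): it is in state Q.
By R21 (it is forwarded, it carries a valid signature): it has attribute X.
By R23 (it is fragmented, it satisfies condition C): it satisfies condition T.
By R26 (it exceeds the size threshold): it arrived on a privileged port.
By R28 (it meets criterion L, it is whitelisted): it is tagged Z.
By R3 (it satisfies condition T, it satisfies condition C): it satisfies condition J.
By R5 (it has attribute X, it is rate-limited): it has an encrypted payload.
By R16 (it is tagged Z, it exceeds the size threshold, it is flagged for deep scan): it meets criterion Y.
By R17 (it satisfies condition J, it is in category F1): it is tagged G.
By R27 (it has an encrypted payload, it is in state Q): it is tagged A1.
By R6 (it is tagged G, it is whitelisted, it is dropped): it satisfies condition Z1.
By R13 (it meets criterion Y, it arrived on a privileged port): it is authenticated.
By R20 (it is tagged A1, it is whitelisted, it exceeds the size threshold): it is quarantined.
By R24 (it satisfies condition Z1, it is quarantined): it is tagged H.
By R25 (it is tagged H): it satisfies condition H1.
By R10 (it satisfies condition H1, it is dropped): it is classified as V.
By R30 (it is classified as V, it is authenticated): it satisfies condition N.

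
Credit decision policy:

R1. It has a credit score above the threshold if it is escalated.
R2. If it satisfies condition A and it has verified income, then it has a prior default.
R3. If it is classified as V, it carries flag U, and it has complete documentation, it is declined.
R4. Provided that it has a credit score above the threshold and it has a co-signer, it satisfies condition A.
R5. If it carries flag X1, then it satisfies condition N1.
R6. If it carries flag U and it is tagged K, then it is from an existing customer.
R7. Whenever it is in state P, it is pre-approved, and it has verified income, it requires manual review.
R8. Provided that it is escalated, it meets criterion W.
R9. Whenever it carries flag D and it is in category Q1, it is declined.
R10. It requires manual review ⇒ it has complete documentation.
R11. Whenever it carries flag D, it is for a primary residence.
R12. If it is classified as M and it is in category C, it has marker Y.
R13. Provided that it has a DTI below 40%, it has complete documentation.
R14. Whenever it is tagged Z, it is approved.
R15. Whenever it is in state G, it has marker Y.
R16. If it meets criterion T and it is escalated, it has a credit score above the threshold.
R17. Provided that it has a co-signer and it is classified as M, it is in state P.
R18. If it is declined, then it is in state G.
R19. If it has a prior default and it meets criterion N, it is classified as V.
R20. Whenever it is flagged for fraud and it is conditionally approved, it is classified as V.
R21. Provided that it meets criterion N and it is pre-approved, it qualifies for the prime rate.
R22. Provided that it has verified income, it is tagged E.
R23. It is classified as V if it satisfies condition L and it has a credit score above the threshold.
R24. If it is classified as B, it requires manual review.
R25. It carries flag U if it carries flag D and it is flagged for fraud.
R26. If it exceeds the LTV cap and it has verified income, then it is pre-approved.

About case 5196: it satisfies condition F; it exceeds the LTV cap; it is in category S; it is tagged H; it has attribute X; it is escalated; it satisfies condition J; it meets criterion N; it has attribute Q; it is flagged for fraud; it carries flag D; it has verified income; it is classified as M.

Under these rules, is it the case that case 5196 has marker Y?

No

Forward chaining from the given facts derives: has a credit score above the threshold, meets criterion W, is for a primary residence, is tagged E, carries flag U, is pre-approved, qualifies for the prime rate.
Rules concluding "it has marker Y": R12 needs "it is in category C"; R15 needs "it is in state G" — none of these are established.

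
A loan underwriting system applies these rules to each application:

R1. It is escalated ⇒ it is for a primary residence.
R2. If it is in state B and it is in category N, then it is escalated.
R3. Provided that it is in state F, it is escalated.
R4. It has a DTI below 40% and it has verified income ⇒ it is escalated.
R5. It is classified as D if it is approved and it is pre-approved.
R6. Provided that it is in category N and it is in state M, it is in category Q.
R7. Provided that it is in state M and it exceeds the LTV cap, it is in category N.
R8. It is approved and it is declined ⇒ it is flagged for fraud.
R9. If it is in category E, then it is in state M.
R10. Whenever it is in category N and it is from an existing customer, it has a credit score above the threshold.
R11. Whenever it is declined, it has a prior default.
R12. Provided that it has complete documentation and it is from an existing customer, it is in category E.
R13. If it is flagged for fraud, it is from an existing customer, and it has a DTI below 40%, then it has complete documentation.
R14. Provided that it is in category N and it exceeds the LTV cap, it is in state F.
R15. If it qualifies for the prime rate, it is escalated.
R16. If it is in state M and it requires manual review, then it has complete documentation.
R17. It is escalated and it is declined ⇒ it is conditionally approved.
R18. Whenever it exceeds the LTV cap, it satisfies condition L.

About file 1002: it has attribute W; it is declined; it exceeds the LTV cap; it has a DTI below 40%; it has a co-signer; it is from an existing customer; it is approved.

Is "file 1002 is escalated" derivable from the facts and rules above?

Yes

By R8 (it is approved, it is declined): it is flagged for fraud.
By R13 (it is flagged for fraud, it is from an existing customer, it has a DTI below 40%): it has complete documentation.
By R12 (it has complete documentation, it is from an existing customer): it is in category E.
By R9 (it is in category E): it is in state M.
By R7 (it is in state M, it exceeds the LTV cap): it is in category N.
By R14 (it is in category N, it exceeds the LTV cap): it is in state F.
By R3 (it is in state F): it is escalated.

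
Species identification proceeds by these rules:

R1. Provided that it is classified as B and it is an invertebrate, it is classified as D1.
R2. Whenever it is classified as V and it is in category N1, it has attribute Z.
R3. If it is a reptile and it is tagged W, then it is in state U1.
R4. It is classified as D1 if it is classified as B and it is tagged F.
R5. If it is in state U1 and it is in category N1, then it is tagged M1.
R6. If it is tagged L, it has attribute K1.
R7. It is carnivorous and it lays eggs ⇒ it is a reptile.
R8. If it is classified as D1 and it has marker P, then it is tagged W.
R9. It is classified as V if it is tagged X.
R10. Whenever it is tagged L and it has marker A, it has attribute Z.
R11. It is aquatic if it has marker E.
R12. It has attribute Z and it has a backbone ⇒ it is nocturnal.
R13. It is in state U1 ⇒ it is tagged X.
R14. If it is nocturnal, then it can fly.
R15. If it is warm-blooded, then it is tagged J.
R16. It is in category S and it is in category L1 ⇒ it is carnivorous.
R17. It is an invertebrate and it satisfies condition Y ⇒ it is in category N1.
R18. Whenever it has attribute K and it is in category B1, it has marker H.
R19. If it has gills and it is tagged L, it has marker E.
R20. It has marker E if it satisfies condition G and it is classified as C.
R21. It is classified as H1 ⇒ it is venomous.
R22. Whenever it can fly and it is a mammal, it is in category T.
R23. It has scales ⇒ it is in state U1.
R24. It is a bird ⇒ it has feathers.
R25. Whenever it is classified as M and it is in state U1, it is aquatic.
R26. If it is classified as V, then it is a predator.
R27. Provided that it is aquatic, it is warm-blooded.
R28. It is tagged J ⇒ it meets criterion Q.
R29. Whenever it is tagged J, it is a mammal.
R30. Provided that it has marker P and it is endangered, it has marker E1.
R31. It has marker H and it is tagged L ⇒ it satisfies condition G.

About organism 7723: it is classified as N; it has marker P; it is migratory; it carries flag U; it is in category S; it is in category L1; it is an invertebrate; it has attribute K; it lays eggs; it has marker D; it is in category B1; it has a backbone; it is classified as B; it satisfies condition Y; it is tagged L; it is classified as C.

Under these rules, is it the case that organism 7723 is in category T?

By R1 (it is classified as B, it is an invertebrate): it is classified as D1.
By R8 (it is classified as D1, it has marker P): it is tagged W.
By R16 (it is in category S, it is in category L1): it is carnivorous.
By R17 (it is an invertebrate, it satisfies condition Y): it is in category N1.
By R18 (it has attribute K, it is in category B1): it has marker H.
By R31 (it has marker H, it is tagged L): it satisfies condition G.
By R7 (it is carnivorous, it lays eggs): it is a reptile.
By R20 (it satisfies condition G, it is classified as C): it has marker E.
By R3 (it is a reptile, it is tagged W): it is in state U1.
By R11 (it has marker E): it is aquatic.
By R13 (it is in state U1): it is tagged X.
By R27 (it is aquatic): it is warm-blooded.
By R9 (it is tagged X): it is classified as V.
By R15 (it is warm-blooded): it is tagged J.
By R29 (it is tagged J): it is a mammal.
By R2 (it is classified as V, it is in category N1): it has attribute Z.
By R12 (it has attribute Z, it has a backbone): it is nocturnal.
By R14 (it is nocturnal): it can fly.
By R22 (it can fly, it is a mammal): it is in category T.

Yes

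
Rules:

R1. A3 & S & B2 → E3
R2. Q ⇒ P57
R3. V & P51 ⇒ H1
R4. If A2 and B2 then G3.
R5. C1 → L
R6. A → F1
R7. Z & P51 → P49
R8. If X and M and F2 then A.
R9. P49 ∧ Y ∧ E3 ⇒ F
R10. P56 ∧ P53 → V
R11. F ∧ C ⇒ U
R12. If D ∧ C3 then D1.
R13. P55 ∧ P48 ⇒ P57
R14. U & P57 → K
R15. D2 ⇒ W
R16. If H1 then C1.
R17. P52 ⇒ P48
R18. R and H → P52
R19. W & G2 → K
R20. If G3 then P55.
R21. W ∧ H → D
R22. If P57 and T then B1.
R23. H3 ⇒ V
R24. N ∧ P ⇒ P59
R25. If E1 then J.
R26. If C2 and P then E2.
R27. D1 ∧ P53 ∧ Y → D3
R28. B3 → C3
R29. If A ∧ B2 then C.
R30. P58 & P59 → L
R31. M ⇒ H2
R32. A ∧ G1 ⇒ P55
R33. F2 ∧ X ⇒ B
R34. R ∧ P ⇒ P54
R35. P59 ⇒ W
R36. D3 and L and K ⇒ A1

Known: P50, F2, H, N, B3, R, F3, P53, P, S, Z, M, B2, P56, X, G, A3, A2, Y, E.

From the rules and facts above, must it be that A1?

No

Forward chaining from the given facts derives: E3, G3, A, V, P52, P55, P59, C3, C, H2, B, P54, W, F1, P48, D, D1, P57, D3.
The only rule concluding A1 is R36, which needs L; that is never established.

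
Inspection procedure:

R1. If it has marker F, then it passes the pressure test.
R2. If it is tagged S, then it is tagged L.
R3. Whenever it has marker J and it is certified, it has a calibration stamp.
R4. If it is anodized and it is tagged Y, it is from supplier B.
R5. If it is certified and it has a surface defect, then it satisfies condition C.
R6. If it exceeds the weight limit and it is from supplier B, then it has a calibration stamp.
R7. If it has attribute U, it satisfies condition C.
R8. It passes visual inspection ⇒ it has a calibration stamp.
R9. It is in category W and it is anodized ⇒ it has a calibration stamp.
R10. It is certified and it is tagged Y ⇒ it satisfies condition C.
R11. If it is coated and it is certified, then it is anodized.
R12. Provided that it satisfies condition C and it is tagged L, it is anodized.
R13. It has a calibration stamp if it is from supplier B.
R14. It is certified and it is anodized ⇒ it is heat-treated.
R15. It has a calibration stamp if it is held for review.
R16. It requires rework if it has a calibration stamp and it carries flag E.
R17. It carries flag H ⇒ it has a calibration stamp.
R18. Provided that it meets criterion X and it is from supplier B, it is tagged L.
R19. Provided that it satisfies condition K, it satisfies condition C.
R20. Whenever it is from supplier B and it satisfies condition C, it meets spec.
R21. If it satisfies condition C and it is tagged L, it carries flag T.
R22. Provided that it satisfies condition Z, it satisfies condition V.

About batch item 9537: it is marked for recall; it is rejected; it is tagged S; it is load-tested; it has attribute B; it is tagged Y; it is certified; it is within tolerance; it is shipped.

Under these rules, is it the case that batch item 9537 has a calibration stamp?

By R2 (it is tagged S): it is tagged L.
By R10 (it is certified, it is tagged Y): it satisfies condition C.
By R12 (it satisfies condition C, it is tagged L): it is anodized.
By R4 (it is anodized, it is tagged Y): it is from supplier B.
By R13 (it is from supplier B): it has a calibration stamp.

Yes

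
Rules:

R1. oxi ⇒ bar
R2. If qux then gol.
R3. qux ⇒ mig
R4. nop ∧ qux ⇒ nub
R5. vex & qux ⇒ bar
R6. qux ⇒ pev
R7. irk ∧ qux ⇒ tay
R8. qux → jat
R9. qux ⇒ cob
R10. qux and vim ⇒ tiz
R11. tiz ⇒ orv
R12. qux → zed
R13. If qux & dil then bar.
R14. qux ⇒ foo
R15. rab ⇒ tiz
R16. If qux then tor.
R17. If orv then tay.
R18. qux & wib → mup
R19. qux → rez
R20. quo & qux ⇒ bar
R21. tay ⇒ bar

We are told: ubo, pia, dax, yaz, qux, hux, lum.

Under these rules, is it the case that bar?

No

Forward chaining from the given facts derives: gol, mig, pev, jat, cob, zed, foo, tor, rez.
Rules concluding bar: R1 needs oxi; R5 needs vex; R13 needs dil; R20 needs quo; R21 needs tay — none of these are established.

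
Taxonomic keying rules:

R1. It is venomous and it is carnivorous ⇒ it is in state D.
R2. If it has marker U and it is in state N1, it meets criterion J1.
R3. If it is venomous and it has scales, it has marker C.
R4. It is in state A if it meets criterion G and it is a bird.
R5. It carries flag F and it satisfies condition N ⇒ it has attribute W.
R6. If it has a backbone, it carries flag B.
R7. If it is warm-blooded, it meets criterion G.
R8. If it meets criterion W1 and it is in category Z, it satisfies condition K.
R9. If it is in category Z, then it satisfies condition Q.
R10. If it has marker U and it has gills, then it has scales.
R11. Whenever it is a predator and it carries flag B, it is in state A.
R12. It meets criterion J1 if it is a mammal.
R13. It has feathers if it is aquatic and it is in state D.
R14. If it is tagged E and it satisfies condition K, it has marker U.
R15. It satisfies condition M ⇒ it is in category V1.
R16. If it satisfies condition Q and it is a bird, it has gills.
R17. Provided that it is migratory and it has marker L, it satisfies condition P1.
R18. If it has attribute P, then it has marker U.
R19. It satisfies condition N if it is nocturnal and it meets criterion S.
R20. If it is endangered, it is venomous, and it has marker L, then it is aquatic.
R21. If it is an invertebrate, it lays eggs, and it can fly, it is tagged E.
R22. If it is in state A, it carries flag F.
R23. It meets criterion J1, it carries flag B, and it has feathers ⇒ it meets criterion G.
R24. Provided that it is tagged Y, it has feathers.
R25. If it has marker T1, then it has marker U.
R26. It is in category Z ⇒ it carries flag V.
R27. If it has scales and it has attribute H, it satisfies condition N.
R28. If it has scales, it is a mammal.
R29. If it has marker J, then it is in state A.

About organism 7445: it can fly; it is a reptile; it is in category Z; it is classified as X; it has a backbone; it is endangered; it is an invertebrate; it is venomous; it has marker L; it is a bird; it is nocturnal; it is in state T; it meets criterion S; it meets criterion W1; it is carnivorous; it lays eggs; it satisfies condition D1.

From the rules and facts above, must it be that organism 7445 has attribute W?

By R1 (it is venomous, it is carnivorous): it is in state D.
By R6 (it has a backbone): it carries flag B.
By R8 (it meets criterion W1, it is in category Z): it satisfies condition K.
By R9 (it is in category Z): it satisfies condition Q.
By R16 (it satisfies condition Q, it is a bird): it has gills.
By R19 (it is nocturnal, it meets criterion S): it satisfies condition N.
By R20 (it is endangered, it is venomous, it has marker L): it is aquatic.
By R21 (it is an invertebrate, it lays eggs, it can fly): it is tagged E.
By R13 (it is aquatic, it is in state D): it has feathers.
By R14 (it is tagged E, it satisfies condition K): it has marker U.
By R10 (it has marker U, it has gills): it has scales.
By R28 (it has scales): it is a mammal.
By R12 (it is a mammal): it meets criterion J1.
By R23 (it meets criterion J1, it carries flag B, it has feathers): it meets criterion G.
By R4 (it meets criterion G, it is a bird): it is in state A.
By R22 (it is in state A): it carries flag F.
By R5 (it carries flag F, it satisfies condition N): it has attribute W.

Yes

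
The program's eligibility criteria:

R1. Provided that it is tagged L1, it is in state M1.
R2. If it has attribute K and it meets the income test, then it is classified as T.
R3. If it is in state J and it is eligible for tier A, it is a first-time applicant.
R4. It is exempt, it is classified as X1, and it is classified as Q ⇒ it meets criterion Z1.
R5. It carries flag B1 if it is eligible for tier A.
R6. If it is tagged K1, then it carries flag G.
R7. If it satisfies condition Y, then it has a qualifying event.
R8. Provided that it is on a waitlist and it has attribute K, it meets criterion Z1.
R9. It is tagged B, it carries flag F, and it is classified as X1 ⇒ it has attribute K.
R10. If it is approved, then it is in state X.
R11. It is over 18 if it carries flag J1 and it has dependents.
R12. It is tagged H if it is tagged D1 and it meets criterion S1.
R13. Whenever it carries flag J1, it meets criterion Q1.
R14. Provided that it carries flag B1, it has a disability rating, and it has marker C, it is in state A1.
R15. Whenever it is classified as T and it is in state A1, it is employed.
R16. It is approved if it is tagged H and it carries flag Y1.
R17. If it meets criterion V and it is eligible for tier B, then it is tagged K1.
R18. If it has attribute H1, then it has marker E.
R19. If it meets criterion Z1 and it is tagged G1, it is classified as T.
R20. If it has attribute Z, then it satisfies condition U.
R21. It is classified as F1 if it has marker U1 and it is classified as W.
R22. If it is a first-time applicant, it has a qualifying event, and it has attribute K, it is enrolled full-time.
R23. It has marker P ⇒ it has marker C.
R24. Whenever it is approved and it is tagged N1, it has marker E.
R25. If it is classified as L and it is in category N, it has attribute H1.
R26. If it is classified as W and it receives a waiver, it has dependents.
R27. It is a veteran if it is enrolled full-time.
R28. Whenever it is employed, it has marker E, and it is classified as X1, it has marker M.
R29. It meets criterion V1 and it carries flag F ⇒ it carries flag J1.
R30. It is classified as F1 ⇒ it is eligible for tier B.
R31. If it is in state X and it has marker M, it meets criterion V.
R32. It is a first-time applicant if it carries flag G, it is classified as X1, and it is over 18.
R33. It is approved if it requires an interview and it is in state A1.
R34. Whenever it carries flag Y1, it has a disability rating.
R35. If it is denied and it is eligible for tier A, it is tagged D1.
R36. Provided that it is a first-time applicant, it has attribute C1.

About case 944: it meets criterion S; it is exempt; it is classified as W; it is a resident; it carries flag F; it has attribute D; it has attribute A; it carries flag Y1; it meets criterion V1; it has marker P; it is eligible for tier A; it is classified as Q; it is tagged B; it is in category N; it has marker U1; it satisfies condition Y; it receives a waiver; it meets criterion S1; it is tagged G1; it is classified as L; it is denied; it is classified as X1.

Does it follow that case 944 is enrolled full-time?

Yes

By R4 (it is exempt, it is classified as X1, it is classified as Q): it meets criterion Z1.
By R5 (it is eligible for tier A): it carries flag B1.
By R7 (it satisfies condition Y): it has a qualifying event.
By R9 (it is tagged B, it carries flag F, it is classified as X1): it has attribute K.
By R19 (it meets criterion Z1, it is tagged G1): it is classified as T.
By R21 (it has marker U1, it is classified as W): it is classified as F1.
By R23 (it has marker P): it has marker C.
By R25 (it is classified as L, it is in category N): it has attribute H1.
By R26 (it is classified as W, it receives a waiver): it has dependents.
By R29 (it meets criterion V1, it carries flag F): it carries flag J1.
By R30 (it is classified as F1): it is eligible for tier B.
By R34 (it carries flag Y1): it has a disability rating.
By R35 (it is denied, it is eligible for tier A): it is tagged D1.
By R11 (it carries flag J1, it has dependents): it is over 18.
By R12 (it is tagged D1, it meets criterion S1): it is tagged H.
By R14 (it carries flag B1, it has a disability rating, it has marker C): it is in state A1.
By R15 (it is classified as T, it is in state A1): it is employed.
By R16 (it is tagged H, it carries flag Y1): it is approved.
By R18 (it has attribute H1): it has marker E.
By R28 (it is employed, it has marker E, it is classified as X1): it has marker M.
By R10 (it is approved): it is in state X.
By R31 (it is in state X, it has marker M): it meets criterion V.
By R17 (it meets criterion V, it is eligible for tier B): it is tagged K1.
By R6 (it is tagged K1): it carries flag G.
By R32 (it carries flag G, it is classified as X1, it is over 18): it is a first-time applicant.
By R22 (it is a first-time applicant, it has a qualifying event, it has attribute K): it is enrolled full-time.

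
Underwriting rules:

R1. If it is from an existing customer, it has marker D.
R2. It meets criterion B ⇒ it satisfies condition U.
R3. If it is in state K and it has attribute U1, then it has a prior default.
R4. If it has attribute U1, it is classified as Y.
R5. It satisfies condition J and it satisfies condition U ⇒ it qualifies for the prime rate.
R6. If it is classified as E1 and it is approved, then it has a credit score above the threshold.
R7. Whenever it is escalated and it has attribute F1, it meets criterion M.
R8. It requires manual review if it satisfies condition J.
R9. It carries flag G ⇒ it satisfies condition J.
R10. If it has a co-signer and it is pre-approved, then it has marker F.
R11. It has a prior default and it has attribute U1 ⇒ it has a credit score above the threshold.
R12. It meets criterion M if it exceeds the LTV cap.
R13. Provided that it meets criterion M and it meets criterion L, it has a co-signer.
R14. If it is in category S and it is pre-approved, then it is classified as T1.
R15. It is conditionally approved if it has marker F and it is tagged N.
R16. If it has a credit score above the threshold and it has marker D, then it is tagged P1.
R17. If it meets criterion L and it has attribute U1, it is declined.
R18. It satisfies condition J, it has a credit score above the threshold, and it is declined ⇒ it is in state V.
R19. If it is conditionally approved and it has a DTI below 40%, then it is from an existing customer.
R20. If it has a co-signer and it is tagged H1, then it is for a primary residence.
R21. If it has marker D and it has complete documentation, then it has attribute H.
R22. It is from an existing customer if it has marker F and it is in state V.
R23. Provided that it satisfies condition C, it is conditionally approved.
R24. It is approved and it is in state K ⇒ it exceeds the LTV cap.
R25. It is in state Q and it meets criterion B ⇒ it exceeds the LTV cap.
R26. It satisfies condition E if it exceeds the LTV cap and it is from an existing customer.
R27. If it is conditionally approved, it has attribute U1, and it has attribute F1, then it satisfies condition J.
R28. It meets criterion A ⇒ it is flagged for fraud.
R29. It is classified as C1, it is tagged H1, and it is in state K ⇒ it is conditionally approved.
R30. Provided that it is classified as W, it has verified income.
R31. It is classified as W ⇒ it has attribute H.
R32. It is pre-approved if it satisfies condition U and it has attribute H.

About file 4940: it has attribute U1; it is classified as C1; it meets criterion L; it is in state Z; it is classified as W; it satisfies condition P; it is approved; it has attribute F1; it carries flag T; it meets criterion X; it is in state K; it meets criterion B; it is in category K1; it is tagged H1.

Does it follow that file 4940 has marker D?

Yes

By R2 (it meets criterion B): it satisfies condition U.
By R3 (it is in state K, it has attribute U1): it has a prior default.
By R11 (it has a prior default, it has attribute U1): it has a credit score above the threshold.
By R17 (it meets criterion L, it has attribute U1): it is declined.
By R24 (it is approved, it is in state K): it exceeds the LTV cap.
By R29 (it is classified as C1, it is tagged H1, it is in state K): it is conditionally approved.
By R31 (it is classified as W): it has attribute H.
By R32 (it satisfies condition U, it has attribute H): it is pre-approved.
By R12 (it exceeds the LTV cap): it meets criterion M.
By R13 (it meets criterion M, it meets criterion L): it has a co-signer.
By R27 (it is conditionally approved, it has attribute U1, it has attribute F1): it satisfies condition J.
By R10 (it has a co-signer, it is pre-approved): it has marker F.
By R18 (it satisfies condition J, it has a credit score above the threshold, it is declined): it is in state V.
By R22 (it has marker F, it is in state V): it is from an existing customer.
By R1 (it is from an existing customer): it has marker D.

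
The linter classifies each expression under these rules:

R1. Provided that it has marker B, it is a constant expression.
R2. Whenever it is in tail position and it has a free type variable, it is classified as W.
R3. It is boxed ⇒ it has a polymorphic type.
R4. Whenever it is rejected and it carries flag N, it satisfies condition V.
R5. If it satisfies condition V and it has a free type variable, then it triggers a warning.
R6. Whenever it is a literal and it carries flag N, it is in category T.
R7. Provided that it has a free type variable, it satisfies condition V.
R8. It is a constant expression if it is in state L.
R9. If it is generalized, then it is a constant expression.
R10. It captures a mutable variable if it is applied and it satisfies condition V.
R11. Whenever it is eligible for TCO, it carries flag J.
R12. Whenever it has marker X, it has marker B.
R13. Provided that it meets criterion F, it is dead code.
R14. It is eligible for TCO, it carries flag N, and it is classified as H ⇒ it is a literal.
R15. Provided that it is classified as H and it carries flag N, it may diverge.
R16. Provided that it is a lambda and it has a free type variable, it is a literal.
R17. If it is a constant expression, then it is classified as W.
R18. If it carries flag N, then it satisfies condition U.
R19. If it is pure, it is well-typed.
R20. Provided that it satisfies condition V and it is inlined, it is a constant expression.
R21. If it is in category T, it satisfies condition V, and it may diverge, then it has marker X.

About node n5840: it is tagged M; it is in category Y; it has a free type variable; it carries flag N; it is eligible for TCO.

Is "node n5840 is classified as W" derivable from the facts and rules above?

No

Forward chaining from the given facts derives: satisfies condition V, carries flag J, satisfies condition U, triggers a warning.
Rules concluding "it is classified as W": R2 needs "it is in tail position"; R17 needs "it is a constant expression" — none of these are established.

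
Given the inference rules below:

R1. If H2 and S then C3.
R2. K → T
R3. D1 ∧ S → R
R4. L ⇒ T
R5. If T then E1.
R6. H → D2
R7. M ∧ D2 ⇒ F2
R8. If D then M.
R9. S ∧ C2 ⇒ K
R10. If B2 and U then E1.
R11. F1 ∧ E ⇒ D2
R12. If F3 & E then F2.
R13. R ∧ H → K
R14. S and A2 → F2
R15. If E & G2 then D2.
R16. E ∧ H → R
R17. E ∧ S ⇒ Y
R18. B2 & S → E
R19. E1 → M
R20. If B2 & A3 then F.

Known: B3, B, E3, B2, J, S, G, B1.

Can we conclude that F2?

Forward chaining from the given facts derives: E, Y.
Rules concluding F2: R7 needs M; R12 needs F3; R14 needs A2 — none of these are established.

No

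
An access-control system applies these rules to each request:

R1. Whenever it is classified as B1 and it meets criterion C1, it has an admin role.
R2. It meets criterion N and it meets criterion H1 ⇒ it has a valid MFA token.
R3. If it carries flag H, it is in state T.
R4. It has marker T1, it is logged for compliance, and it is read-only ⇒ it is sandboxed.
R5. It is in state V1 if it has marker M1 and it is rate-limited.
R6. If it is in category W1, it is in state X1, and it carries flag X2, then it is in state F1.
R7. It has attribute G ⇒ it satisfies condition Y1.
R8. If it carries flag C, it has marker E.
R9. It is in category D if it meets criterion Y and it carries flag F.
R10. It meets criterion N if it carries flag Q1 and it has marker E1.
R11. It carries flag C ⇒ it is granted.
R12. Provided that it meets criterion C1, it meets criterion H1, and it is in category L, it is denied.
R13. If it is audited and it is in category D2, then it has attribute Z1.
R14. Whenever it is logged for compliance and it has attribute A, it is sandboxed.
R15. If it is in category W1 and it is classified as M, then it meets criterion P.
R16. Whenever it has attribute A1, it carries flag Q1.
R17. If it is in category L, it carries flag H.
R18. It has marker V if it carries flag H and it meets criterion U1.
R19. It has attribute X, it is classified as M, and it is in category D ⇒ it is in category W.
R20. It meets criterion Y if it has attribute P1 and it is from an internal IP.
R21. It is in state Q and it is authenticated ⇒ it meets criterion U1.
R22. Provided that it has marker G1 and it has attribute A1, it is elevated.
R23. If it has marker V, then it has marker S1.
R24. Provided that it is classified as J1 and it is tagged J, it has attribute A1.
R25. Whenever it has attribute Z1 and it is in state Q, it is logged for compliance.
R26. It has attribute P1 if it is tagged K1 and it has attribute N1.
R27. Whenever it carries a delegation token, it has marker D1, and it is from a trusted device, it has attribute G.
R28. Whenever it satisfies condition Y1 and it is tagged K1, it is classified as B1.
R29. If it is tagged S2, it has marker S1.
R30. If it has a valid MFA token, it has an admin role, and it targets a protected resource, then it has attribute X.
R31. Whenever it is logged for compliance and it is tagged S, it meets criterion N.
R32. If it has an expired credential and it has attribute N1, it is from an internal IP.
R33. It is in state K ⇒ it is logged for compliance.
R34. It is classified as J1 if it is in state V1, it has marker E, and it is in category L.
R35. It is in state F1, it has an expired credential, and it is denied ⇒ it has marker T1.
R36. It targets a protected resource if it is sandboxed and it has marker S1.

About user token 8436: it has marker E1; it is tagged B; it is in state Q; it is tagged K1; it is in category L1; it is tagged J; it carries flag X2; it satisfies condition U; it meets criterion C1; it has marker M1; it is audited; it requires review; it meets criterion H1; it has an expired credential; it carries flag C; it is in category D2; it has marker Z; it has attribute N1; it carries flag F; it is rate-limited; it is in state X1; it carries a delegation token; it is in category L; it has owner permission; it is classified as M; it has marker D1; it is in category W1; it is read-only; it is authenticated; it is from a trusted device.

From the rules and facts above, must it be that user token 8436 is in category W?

Yes

By R5 (it has marker M1, it is rate-limited): it is in state V1.
By R6 (it is in category W1, it is in state X1, it carries flag X2): it is in state F1.
By R8 (it carries flag C): it has marker E.
By R12 (it meets criterion C1, it meets criterion H1, it is in category L): it is denied.
By R13 (it is audited, it is in category D2): it has attribute Z1.
By R17 (it is in category L): it carries flag H.
By R21 (it is in state Q, it is authenticated): it meets criterion U1.
By R25 (it has attribute Z1, it is in state Q): it is logged for compliance.
By R26 (it is tagged K1, it has attribute N1): it has attribute P1.
By R27 (it carries a delegation token, it has marker D1, it is from a trusted device): it has attribute G.
By R32 (it has an expired credential, it has attribute N1): it is from an internal IP.
By R34 (it is in state V1, it has marker E, it is in category L): it is classified as J1.
By R35 (it is in state F1, it has an expired credential, it is denied): it has marker T1.
By R4 (it has marker T1, it is logged for compliance, it is read-only): it is sandboxed.
By R7 (it has attribute G): it satisfies condition Y1.
By R18 (it carries flag H, it meets criterion U1): it has marker V.
By R20 (it has attribute P1, it is from an internal IP): it meets criterion Y.
By R23 (it has marker V): it has marker S1.
By R24 (it is classified as J1, it is tagged J): it has attribute A1.
By R28 (it satisfies condition Y1, it is tagged K1): it is classified as B1.
By R36 (it is sandboxed, it has marker S1): it targets a protected resource.
By R1 (it is classified as B1, it meets criterion C1): it has an admin role.
By R9 (it meets criterion Y, it carries flag F): it is in category D.
By R16 (it has attribute A1): it carries flag Q1.
By R10 (it carries flag Q1, it has marker E1): it meets criterion N.
By R2 (it meets criterion N, it meets criterion H1): it has a valid MFA token.
By R30 (it has a valid MFA token, it has an admin role, it targets a protected resource): it has attribute X.
By R19 (it has attribute X, it is classified as M, it is in category D): it is in category W.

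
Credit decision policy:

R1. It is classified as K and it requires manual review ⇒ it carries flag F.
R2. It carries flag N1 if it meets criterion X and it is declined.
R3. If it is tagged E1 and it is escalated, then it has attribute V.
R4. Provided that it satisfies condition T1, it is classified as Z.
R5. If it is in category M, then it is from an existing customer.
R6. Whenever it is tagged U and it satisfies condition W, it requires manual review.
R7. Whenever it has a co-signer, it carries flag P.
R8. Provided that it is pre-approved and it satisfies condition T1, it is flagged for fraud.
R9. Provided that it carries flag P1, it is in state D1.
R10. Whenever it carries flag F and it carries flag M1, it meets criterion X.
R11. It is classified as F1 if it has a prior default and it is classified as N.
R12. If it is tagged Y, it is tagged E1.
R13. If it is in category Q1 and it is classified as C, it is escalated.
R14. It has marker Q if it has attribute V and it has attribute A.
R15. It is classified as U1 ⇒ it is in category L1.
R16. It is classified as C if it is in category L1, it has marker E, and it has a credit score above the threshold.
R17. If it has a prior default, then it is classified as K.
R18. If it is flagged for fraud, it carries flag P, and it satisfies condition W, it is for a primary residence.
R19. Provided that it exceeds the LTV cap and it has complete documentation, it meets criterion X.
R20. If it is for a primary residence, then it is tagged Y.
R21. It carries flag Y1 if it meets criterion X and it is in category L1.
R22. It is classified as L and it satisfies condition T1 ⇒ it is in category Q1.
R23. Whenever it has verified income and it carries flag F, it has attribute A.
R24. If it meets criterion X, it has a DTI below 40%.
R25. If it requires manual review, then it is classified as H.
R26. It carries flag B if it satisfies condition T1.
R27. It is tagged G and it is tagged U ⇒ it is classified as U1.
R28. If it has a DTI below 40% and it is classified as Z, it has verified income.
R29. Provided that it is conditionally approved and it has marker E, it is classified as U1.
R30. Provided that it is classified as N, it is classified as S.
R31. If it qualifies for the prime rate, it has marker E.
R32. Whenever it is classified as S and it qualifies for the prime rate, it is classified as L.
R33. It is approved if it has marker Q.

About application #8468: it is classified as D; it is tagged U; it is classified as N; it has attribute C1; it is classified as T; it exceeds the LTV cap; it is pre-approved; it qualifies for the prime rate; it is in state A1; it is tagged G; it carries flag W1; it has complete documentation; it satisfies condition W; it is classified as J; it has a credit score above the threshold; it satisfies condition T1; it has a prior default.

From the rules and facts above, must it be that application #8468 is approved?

Forward chaining from the given facts derives: is classified as Z, requires manual review, is flagged for fraud, is classified as F1, is classified as K, meets criterion X, has a DTI below 40%, is classified as H, carries flag B, is classified as U1, has verified income, is classified as S, has marker E, is classified as L, carries flag F, is in category L1, is classified as C, carries flag Y1, is in category Q1, has attribute A, is escalated.
The only rule concluding "it is approved" is R33, which needs "it has marker Q"; that is never established.

No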